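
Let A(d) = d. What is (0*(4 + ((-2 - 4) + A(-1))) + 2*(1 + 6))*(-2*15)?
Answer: -420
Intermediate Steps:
(0*(4 + ((-2 - 4) + A(-1))) + 2*(1 + 6))*(-2*15) = (0*(4 + ((-2 - 4) - 1)) + 2*(1 + 6))*(-2*15) = (0*(4 + (-6 - 1)) + 2*7)*(-30) = (0*(4 - 7) + 14)*(-30) = (0*(-3) + 14)*(-30) = (0 + 14)*(-30) = 14*(-30) = -420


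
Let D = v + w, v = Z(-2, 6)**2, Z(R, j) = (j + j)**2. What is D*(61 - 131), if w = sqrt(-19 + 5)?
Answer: -1451520 - 70*I*sqrt(14) ≈ -1.4515e+6 - 261.92*I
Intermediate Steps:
Z(R, j) = 4*j**2 (Z(R, j) = (2*j)**2 = 4*j**2)
w = I*sqrt(14) (w = sqrt(-14) = I*sqrt(14) ≈ 3.7417*I)
v = 20736 (v = (4*6**2)**2 = (4*36)**2 = 144**2 = 20736)
D = 20736 + I*sqrt(14) ≈ 20736.0 + 3.7417*I
D*(61 - 131) = (20736 + I*sqrt(14))*(61 - 131) = (20736 + I*sqrt(14))*(-70) = -1451520 - 70*I*sqrt(14)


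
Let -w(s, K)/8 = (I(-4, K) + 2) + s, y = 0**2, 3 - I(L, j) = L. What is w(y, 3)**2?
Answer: 5184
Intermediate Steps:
I(L, j) = 3 - L
y = 0
w(s, K) = -72 - 8*s (w(s, K) = -8*(((3 - 1*(-4)) + 2) + s) = -8*(((3 + 4) + 2) + s) = -8*((7 + 2) + s) = -8*(9 + s) = -72 - 8*s)
w(y, 3)**2 = (-72 - 8*0)**2 = (-72 + 0)**2 = (-72)**2 = 5184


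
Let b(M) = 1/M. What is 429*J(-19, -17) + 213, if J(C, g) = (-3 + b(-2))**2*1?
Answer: 21873/4 ≈ 5468.3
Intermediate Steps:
J(C, g) = 49/4 (J(C, g) = (-3 + 1/(-2))**2*1 = (-3 - 1/2)**2*1 = (-7/2)**2*1 = (49/4)*1 = 49/4)
429*J(-19, -17) + 213 = 429*(49/4) + 213 = 21021/4 + 213 = 21873/4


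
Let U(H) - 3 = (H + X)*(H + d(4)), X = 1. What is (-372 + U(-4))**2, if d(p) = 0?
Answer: 127449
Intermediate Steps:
U(H) = 3 + H*(1 + H) (U(H) = 3 + (H + 1)*(H + 0) = 3 + (1 + H)*H = 3 + H*(1 + H))
(-372 + U(-4))**2 = (-372 + (3 - 4 + (-4)**2))**2 = (-372 + (3 - 4 + 16))**2 = (-372 + 15)**2 = (-357)**2 = 127449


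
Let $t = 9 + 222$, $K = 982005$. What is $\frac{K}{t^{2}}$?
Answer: $\frac{327335}{17787} \approx 18.403$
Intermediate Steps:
$t = 231$
$\frac{K}{t^{2}} = \frac{982005}{231^{2}} = \frac{982005}{53361} = 982005 \cdot \frac{1}{53361} = \frac{327335}{17787}$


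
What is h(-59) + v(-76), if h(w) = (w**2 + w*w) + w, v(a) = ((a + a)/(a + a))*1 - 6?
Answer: 6898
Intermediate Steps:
v(a) = -5 (v(a) = ((2*a)/((2*a)))*1 - 6 = ((2*a)*(1/(2*a)))*1 - 6 = 1*1 - 6 = 1 - 6 = -5)
h(w) = w + 2*w**2 (h(w) = (w**2 + w**2) + w = 2*w**2 + w = w + 2*w**2)
h(-59) + v(-76) = -59*(1 + 2*(-59)) - 5 = -59*(1 - 118) - 5 = -59*(-117) - 5 = 6903 - 5 = 6898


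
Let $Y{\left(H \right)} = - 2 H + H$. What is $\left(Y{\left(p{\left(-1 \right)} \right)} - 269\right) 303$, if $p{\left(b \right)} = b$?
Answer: $-81204$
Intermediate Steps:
$Y{\left(H \right)} = - H$
$\left(Y{\left(p{\left(-1 \right)} \right)} - 269\right) 303 = \left(\left(-1\right) \left(-1\right) - 269\right) 303 = \left(1 - 269\right) 303 = \left(-268\right) 303 = -81204$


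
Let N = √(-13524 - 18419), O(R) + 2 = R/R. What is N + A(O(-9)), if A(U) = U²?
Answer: 1 + I*√31943 ≈ 1.0 + 178.73*I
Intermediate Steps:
O(R) = -1 (O(R) = -2 + R/R = -2 + 1 = -1)
N = I*√31943 (N = √(-31943) = I*√31943 ≈ 178.73*I)
N + A(O(-9)) = I*√31943 + (-1)² = I*√31943 + 1 = 1 + I*√31943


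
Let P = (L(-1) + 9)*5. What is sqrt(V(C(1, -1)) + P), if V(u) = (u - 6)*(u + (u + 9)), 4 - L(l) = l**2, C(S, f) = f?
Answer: sqrt(11) ≈ 3.3166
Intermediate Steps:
L(l) = 4 - l**2
V(u) = (-6 + u)*(9 + 2*u) (V(u) = (-6 + u)*(u + (9 + u)) = (-6 + u)*(9 + 2*u))
P = 60 (P = ((4 - 1*(-1)**2) + 9)*5 = ((4 - 1*1) + 9)*5 = ((4 - 1) + 9)*5 = (3 + 9)*5 = 12*5 = 60)
sqrt(V(C(1, -1)) + P) = sqrt((-54 - 3*(-1) + 2*(-1)**2) + 60) = sqrt((-54 + 3 + 2*1) + 60) = sqrt((-54 + 3 + 2) + 60) = sqrt(-49 + 60) = sqrt(11)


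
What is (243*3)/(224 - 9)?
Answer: 729/215 ≈ 3.3907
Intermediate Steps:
(243*3)/(224 - 9) = 729/215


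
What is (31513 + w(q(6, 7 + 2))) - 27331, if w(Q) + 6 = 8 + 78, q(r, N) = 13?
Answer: 4262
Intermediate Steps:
w(Q) = 80 (w(Q) = -6 + (8 + 78) = -6 + 86 = 80)
(31513 + w(q(6, 7 + 2))) - 27331 = (31513 + 80) - 27331 = 31593 - 27331 = 4262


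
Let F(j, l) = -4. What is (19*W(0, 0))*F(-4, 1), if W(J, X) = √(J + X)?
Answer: 0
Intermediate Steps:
(19*W(0, 0))*F(-4, 1) = (19*√(0 + 0))*(-4) = (19*√0)*(-4) = (19*0)*(-4) = 0*(-4) = 0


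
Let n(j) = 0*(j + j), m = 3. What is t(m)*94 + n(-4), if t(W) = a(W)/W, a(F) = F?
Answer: 94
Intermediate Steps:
n(j) = 0 (n(j) = 0*(2*j) = 0)
t(W) = 1 (t(W) = W/W = 1)
t(m)*94 + n(-4) = 1*94 + 0 = 94 + 0 = 94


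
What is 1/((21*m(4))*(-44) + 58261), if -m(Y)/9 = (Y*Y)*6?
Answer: 1/856597 ≈ 1.1674e-6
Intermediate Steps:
m(Y) = -54*Y² (m(Y) = -9*Y*Y*6 = -9*Y²*6 = -54*Y²)
1/((21*m(4))*(-44) + 58261) = 1/((21*(-54*4²))*(-44) + 58261) = 1/((21*(-54*16))*(-44) + 58261) = 1/((21*(-864))*(-44) + 58261) = 1/(-18144*(-44) + 58261) = 1/(798336 + 58261) = 1/856597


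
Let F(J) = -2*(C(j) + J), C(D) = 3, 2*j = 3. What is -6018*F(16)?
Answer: 228684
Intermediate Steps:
j = 3/2 (j = (½)*3 = 3/2 ≈ 1.5000)
F(J) = -6 - 2*J (F(J) = -2*(3 + J) = -6 - 2*J)
-6018*F(16) = -6018*(-6 - 2*16) = -6018*(-6 - 32) = -6018*(-38) = 228684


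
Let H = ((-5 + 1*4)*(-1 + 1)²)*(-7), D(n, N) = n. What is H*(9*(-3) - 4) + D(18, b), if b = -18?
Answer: 18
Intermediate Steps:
H = 0 (H = ((-5 + 4)*0²)*(-7) = -1*0*(-7) = 0*(-7) = 0)
H*(9*(-3) - 4) + D(18, b) = 0*(9*(-3) - 4) + 18 = 0*(-27 - 4) + 18 = 0*(-31) + 18 = 0 + 18 = 18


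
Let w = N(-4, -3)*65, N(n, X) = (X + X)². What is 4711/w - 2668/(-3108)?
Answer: 1740409/606060 ≈ 2.8717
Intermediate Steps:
N(n, X) = 4*X² (N(n, X) = (2*X)² = 4*X²)
w = 2340 (w = (4*(-3)²)*65 = (4*9)*65 = 36*65 = 2340)
4711/w - 2668/(-3108) = 4711/2340 - 2668/(-3108) = 4711*(1/2340) - 2668*(-1/3108) = 4711/2340 + 667/777 = 1740409/606060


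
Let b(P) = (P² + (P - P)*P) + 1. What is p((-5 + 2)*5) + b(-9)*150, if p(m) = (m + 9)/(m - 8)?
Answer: 282906/23 ≈ 12300.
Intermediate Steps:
b(P) = 1 + P² (b(P) = (P² + 0*P) + 1 = (P² + 0) + 1 = P² + 1 = 1 + P²)
p(m) = (9 + m)/(-8 + m)
p((-5 + 2)*5) + b(-9)*150 = (9 + (-5 + 2)*5)/(-8 + (-5 + 2)*5) + (1 + (-9)²)*150 = (9 - 3*5)/(-8 - 3*5) + (1 + 81)*150 = (9 - 15)/(-8 - 15) + 82*150 = -6/(-23) + 12300 = -1/23*(-6) + 12300 = 6/23 + 12300 = 282906/23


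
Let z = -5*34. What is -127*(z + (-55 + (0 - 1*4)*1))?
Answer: 29083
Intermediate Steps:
z = -170
-127*(z + (-55 + (0 - 1*4)*1)) = -127*(-170 + (-55 + (0 - 1*4)*1)) = -127*(-170 + (-55 + (0 - 4)*1)) = -127*(-170 + (-55 - 4*1)) = -127*(-170 + (-55 - 4)) = -127*(-170 - 59) = -127*(-229) = 29083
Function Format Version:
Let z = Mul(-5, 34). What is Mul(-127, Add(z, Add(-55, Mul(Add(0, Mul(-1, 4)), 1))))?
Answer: 29083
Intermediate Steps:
z = -170
Mul(-127, Add(z, Add(-55, Mul(Add(0, Mul(-1, 4)), 1)))) = Mul(-127, Add(-170, Add(-55, Mul(Add(0, Mul(-1, 4)), 1)))) = Mul(-127, Add(-170, Add(-55, Mul(Add(0, -4), 1)))) = Mul(-127, Add(-170, Add(-55, Mul(-4, 1)))) = Mul(-127, Add(-170, Add(-55, -4))) = Mul(-127, Add(-170, -59)) = Mul(-127, -229) = 29083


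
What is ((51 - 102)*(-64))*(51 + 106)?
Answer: 512448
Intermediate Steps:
((51 - 102)*(-64))*(51 + 106) = -51*(-64)*157 = 3264*157 = 512448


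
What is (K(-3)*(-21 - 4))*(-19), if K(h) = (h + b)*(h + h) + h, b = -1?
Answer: 9975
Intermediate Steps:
K(h) = h + 2*h*(-1 + h) (K(h) = (h - 1)*(h + h) + h = (-1 + h)*(2*h) + h = 2*h*(-1 + h) + h = h + 2*h*(-1 + h))
(K(-3)*(-21 - 4))*(-19) = ((-3*(-1 + 2*(-3)))*(-21 - 4))*(-19) = (-3*(-1 - 6)*(-25))*(-19) = (-3*(-7)*(-25))*(-19) = (21*(-25))*(-19) = -525*(-19) = 9975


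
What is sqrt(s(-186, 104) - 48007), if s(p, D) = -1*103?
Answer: I*sqrt(48110) ≈ 219.34*I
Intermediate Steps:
s(p, D) = -103
sqrt(s(-186, 104) - 48007) = sqrt(-103 - 48007) = sqrt(-48110) = I*sqrt(48110)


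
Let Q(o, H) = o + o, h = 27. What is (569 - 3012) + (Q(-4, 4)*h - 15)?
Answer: -2674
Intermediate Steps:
Q(o, H) = 2*o
(569 - 3012) + (Q(-4, 4)*h - 15) = (569 - 3012) + ((2*(-4))*27 - 15) = -2443 + (-8*27 - 15) = -2443 + (-216 - 15) = -2443 - 231 = -2674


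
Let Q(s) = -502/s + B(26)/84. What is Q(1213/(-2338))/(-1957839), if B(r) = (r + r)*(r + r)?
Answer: -25467184/49872032847 ≈ -0.00051065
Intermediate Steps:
B(r) = 4*r² (B(r) = (2*r)*(2*r) = 4*r²)
Q(s) = 676/21 - 502/s (Q(s) = -502/s + (4*26²)/84 = -502/s + (4*676)*(1/84) = -502/s + 2704*(1/84) = -502/s + 676/21 = 676/21 - 502/s)
Q(1213/(-2338))/(-1957839) = (676/21 - 502/(1213/(-2338)))/(-1957839) = (676/21 - 502/(1213*(-1/2338)))*(-1/1957839) = (676/21 - 502/(-1213/2338))*(-1/1957839) = (676/21 - 502*(-2338/1213))*(-1/1957839) = (676/21 + 1173676/1213)*(-1/1957839) = (25467184/25473)*(-1/1957839) = -25467184/49872032847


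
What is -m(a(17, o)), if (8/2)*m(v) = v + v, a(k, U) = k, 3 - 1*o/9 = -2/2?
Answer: -17/2 ≈ -8.5000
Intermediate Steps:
o = 36 (o = 27 - (-18)/2 = 27 - 9*(-1) = 27 + 9 = 36)
m(v) = v/2 (m(v) = (v + v)/4 = (2*v)/4 = v/2)
-m(a(17, o)) = -17/2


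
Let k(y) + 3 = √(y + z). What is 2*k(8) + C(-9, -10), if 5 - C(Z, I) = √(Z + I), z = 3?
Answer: -1 + 2*√11 - I*√19 ≈ 5.6332 - 4.3589*I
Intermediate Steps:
k(y) = -3 + √(3 + y) (k(y) = -3 + √(y + 3) = -3 + √(3 + y))
C(Z, I) = 5 - √(I + Z) (C(Z, I) = 5 - √(Z + I) = 5 - √(I + Z))
2*k(8) + C(-9, -10) = 2*(-3 + √(3 + 8)) + (5 - √(-10 - 9)) = 2*(-3 + √11) + (5 - √(-19)) = (-6 + 2*√11) + (5 - I*√19) = -1 + 2*√11 - I*√19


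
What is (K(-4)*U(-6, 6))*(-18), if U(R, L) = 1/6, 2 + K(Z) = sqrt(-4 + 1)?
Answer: 6 - 3*I*sqrt(3) ≈ 6.0 - 5.1962*I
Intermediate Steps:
K(Z) = -2 + I*sqrt(3) (K(Z) = -2 + sqrt(-4 + 1) = -2 + sqrt(-3) = -2 + I*sqrt(3))
U(R, L) = 1/6
(K(-4)*U(-6, 6))*(-18) = ((-2 + I*sqrt(3))*(1/6))*(-18) = (-1/3 + I*sqrt(3)/6)*(-18) = 6 - 3*I*sqrt(3)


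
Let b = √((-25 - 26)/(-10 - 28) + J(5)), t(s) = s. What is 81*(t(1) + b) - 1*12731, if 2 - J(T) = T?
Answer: -12650 + 243*I*√266/38 ≈ -12650.0 + 104.3*I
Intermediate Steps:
J(T) = 2 - T
b = 3*I*√266/38 (b = √((-25 - 26)/(-10 - 28) + (2 - 1*5)) = √(-51/(-38) + (2 - 5)) = √(-51*(-1/38) - 3) = √(51/38 - 3) = √(-63/38) = 3*I*√266/38 ≈ 1.2876*I)
81*(t(1) + b) - 1*12731 = 81*(1 + 3*I*√266/38) - 1*12731 = (81 + 243*I*√266/38) - 12731 = -12650 + 243*I*√266/38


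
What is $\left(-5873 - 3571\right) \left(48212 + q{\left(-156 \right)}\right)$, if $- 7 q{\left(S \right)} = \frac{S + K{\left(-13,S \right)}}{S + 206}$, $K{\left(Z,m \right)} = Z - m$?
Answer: $- \frac{79680033786}{175} \approx -4.5531 \cdot 10^{8}$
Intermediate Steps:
$q{\left(S \right)} = \frac{13}{7 \left(206 + S\right)}$ ($q{\left(S \right)} = - \frac{\left(S - \left(13 + S\right)\right) \frac{1}{S + 206}}{7} = - \frac{\left(-13\right) \frac{1}{206 + S}}{7} = \frac{13}{7 \left(206 + S\right)}$)
$\left(-5873 - 3571\right) \left(48212 + q{\left(-156 \right)}\right) = \left(-5873 - 3571\right) \left(48212 + \frac{13}{7 \left(206 - 156\right)}\right) = - 9444 \left(48212 + \frac{13}{7 \cdot 50}\right) = - 9444 \left(48212 + \frac{13}{7} \cdot \frac{1}{50}\right) = - 9444 \left(48212 + \frac{13}{350}\right) = \left(-9444\right) \frac{16874213}{350} = - \frac{79680033786}{175}$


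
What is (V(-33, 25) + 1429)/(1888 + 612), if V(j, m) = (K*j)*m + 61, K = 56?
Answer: -4471/250 ≈ -17.884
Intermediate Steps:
V(j, m) = 61 + 56*j*m (V(j, m) = (56*j)*m + 61 = 56*j*m + 61 = 61 + 56*j*m)
(V(-33, 25) + 1429)/(1888 + 612) = ((61 + 56*(-33)*25) + 1429)/(1888 + 612) = ((61 - 46200) + 1429)/2500 = (-46139 + 1429)*(1/2500) = -44710*1/2500 = -4471/250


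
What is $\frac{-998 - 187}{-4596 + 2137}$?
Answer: $\frac{1185}{2459} \approx 0.4819$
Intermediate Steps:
$\frac{-998 - 187}{-4596 + 2137} = - \frac{1185}{-2459} = \left(-1185\right) \left(- \frac{1}{2459}\right) = \frac{1185}{2459}$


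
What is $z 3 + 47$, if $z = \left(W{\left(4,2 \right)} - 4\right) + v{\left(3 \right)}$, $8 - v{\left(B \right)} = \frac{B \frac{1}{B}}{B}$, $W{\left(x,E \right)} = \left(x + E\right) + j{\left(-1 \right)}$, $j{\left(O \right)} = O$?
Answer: $73$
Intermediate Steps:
$W{\left(x,E \right)} = -1 + E + x$ ($W{\left(x,E \right)} = \left(x + E\right) - 1 = \left(E + x\right) - 1 = -1 + E + x$)
$v{\left(B \right)} = 8 - \frac{1}{B}$ ($v{\left(B \right)} = 8 - \frac{B \frac{1}{B}}{B} = 8 - 1 \frac{1}{B} = 8 - \frac{1}{B}$)
$z = \frac{26}{3}$ ($z = \left(\left(-1 + 2 + 4\right) - 4\right) + \left(8 - \frac{1}{3}\right) = \left(5 + \left(-8 + 4\right)\right) + \left(8 - \frac{1}{3}\right) = \left(5 - 4\right) + \left(8 - \frac{1}{3}\right) = 1 + \frac{23}{3} = \frac{26}{3} \approx 8.6667$)
$z 3 + 47 = \frac{26}{3} \cdot 3 + 47 = 26 + 47 = 73$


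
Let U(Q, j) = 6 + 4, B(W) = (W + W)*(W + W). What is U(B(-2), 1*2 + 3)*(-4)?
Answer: -40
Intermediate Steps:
B(W) = 4*W² (B(W) = (2*W)*(2*W) = 4*W²)
U(Q, j) = 10
U(B(-2), 1*2 + 3)*(-4) = 10*(-4) = -40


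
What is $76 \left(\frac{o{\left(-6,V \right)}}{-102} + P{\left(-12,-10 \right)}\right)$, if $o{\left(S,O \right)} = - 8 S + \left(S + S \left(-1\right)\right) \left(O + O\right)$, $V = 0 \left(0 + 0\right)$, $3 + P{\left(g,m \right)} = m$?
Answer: $- \frac{17404}{17} \approx -1023.8$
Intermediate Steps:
$P{\left(g,m \right)} = -3 + m$
$V = 0$ ($V = 0 \cdot 0 = 0$)
$o{\left(S,O \right)} = - 8 S$ ($o{\left(S,O \right)} = - 8 S + \left(S - S\right) 2 O = - 8 S + 0 \cdot 2 O = - 8 S + 0 = - 8 S$)
$76 \left(\frac{o{\left(-6,V \right)}}{-102} + P{\left(-12,-10 \right)}\right) = 76 \left(\frac{\left(-8\right) \left(-6\right)}{-102} - 13\right) = 76 \left(48 \left(- \frac{1}{102}\right) - 13\right) = 76 \left(- \frac{8}{17} - 13\right) = 76 \left(- \frac{229}{17}\right) = - \frac{17404}{17}$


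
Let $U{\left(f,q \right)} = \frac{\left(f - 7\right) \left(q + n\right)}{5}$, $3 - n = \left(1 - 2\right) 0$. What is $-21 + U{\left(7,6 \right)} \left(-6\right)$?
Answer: $-21$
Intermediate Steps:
$n = 3$ ($n = 3 - \left(1 - 2\right) 0 = 3 - \left(-1\right) 0 = 3 - 0 = 3 + 0 = 3$)
$U{\left(f,q \right)} = \frac{\left(-7 + f\right) \left(3 + q\right)}{5}$ ($U{\left(f,q \right)} = \frac{\left(f - 7\right) \left(q + 3\right)}{5} = \left(-7 + f\right) \left(3 + q\right) \frac{1}{5} = \frac{\left(-7 + f\right) \left(3 + q\right)}{5}$)
$-21 + U{\left(7,6 \right)} \left(-6\right) = -21 + \left(- \frac{21}{5} - \frac{42}{5} + \frac{3}{5} \cdot 7 + \frac{1}{5} \cdot 7 \cdot 6\right) \left(-6\right) = -21 + \left(- \frac{21}{5} - \frac{42}{5} + \frac{21}{5} + \frac{42}{5}\right) \left(-6\right) = -21 + 0 \left(-6\right) = -21 + 0 = -21$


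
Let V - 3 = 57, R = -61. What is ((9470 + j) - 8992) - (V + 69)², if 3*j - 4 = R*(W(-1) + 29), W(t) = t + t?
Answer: -50132/3 ≈ -16711.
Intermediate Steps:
W(t) = 2*t
V = 60 (V = 3 + 57 = 60)
j = -1643/3 (j = 4/3 + (-61*(2*(-1) + 29))/3 = 4/3 + (-61*(-2 + 29))/3 = 4/3 + (-61*27)/3 = 4/3 + (⅓)*(-1647) = 4/3 - 549 = -1643/3 ≈ -547.67)
((9470 + j) - 8992) - (V + 69)² = ((9470 - 1643/3) - 8992) - (60 + 69)² = (26767/3 - 8992) - 1*129² = -209/3 - 1*16641 = -209/3 - 16641 = -50132/3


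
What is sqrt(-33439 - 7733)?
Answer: 2*I*sqrt(10293) ≈ 202.91*I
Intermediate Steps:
sqrt(-33439 - 7733) = sqrt(-41172) = 2*I*sqrt(10293)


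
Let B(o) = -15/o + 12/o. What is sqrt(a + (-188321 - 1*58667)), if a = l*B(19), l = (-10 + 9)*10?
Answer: I*sqrt(89162098)/19 ≈ 496.98*I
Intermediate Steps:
B(o) = -3/o
l = -10 (l = -1*10 = -10)
a = 30/19 (a = -(-30)/19 = -10*(-3/19) = 30/19 ≈ 1.5789)
sqrt(a + (-188321 - 1*58667)) = sqrt(30/19 + (-188321 - 1*58667)) = sqrt(30/19 + (-188321 - 58667)) = sqrt(30/19 - 246988) = sqrt(-4692742/19) = I*sqrt(89162098)/19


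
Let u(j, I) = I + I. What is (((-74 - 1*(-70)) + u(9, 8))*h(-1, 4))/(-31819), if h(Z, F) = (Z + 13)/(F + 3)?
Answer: -144/222733 ≈ -0.00064651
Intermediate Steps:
u(j, I) = 2*I
h(Z, F) = (13 + Z)/(3 + F)
(((-74 - 1*(-70)) + u(9, 8))*h(-1, 4))/(-31819) = (((-74 - 1*(-70)) + 2*8)*((13 - 1)/(3 + 4)))/(-31819) = (((-74 + 70) + 16)*(12/7))*(-1/31819) = ((-4 + 16)*((⅐)*12))*(-1/31819) = (12*(12/7))*(-1/31819) = (144/7)*(-1/31819) = -144/222733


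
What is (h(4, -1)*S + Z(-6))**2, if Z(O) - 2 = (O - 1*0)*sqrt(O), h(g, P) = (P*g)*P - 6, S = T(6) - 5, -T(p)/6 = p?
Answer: 6840 - 1008*I*sqrt(6) ≈ 6840.0 - 2469.1*I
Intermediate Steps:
T(p) = -6*p
S = -41 (S = -6*6 - 5 = -36 - 5 = -41)
h(g, P) = -6 + g*P**2 (h(g, P) = g*P**2 - 6 = -6 + g*P**2)
Z(O) = 2 + O**(3/2) (Z(O) = 2 + (O - 1*0)*sqrt(O) = 2 + (O + 0)*sqrt(O) = 2 + O*sqrt(O) = 2 + O**(3/2))
(h(4, -1)*S + Z(-6))**2 = ((-6 + 4*(-1)**2)*(-41) + (2 + (-6)**(3/2)))**2 = ((-6 + 4*1)*(-41) + (2 - 6*I*sqrt(6)))**2 = ((-6 + 4)*(-41) + (2 - 6*I*sqrt(6)))**2 = (-2*(-41) + (2 - 6*I*sqrt(6)))**2 = (82 + (2 - 6*I*sqrt(6)))**2 = (84 - 6*I*sqrt(6))**2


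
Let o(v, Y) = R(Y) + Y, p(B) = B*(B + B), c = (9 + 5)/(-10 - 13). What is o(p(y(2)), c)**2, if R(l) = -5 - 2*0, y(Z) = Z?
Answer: 16641/529 ≈ 31.457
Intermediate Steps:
c = -14/23 (c = 14/(-23) = 14*(-1/23) = -14/23 ≈ -0.60870)
R(l) = -5 (R(l) = -5 + 0 = -5)
p(B) = 2*B**2 (p(B) = B*(2*B) = 2*B**2)
o(v, Y) = -5 + Y
o(p(y(2)), c)**2 = (-5 - 14/23)**2 = (-129/23)**2 = 16641/529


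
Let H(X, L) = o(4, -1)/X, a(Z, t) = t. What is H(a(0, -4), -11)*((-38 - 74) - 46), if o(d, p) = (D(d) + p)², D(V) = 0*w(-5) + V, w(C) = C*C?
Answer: 711/2 ≈ 355.50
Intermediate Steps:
w(C) = C²
D(V) = V (D(V) = 0*(-5)² + V = 0*25 + V = 0 + V = V)
o(d, p) = (d + p)²
H(X, L) = 9/X (H(X, L) = (4 - 1)²/X = 3²/X = 9/X)
H(a(0, -4), -11)*((-38 - 74) - 46) = (9/(-4))*((-38 - 74) - 46) = (9*(-¼))*(-112 - 46) = -9/4*(-158) = 711/2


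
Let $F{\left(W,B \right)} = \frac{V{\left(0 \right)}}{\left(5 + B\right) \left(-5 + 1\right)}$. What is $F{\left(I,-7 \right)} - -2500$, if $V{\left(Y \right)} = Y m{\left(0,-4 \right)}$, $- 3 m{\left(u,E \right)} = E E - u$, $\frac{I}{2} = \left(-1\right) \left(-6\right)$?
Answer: $2500$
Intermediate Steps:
$I = 12$ ($I = 2 \left(\left(-1\right) \left(-6\right)\right) = 2 \cdot 6 = 12$)
$m{\left(u,E \right)} = - \frac{E^{2}}{3} + \frac{u}{3}$ ($m{\left(u,E \right)} = - \frac{E E - u}{3} = - \frac{E^{2} - u}{3} = - \frac{E^{2}}{3} + \frac{u}{3}$)
$V{\left(Y \right)} = - \frac{16 Y}{3}$ ($V{\left(Y \right)} = Y \left(- \frac{\left(-4\right)^{2}}{3} + \frac{1}{3} \cdot 0\right) = Y \left(\left(- \frac{1}{3}\right) 16 + 0\right) = Y \left(- \frac{16}{3} + 0\right) = Y \left(- \frac{16}{3}\right) = - \frac{16 Y}{3}$)
$F{\left(W,B \right)} = 0$ ($F{\left(W,B \right)} = \frac{\left(- \frac{16}{3}\right) 0}{\left(5 + B\right) \left(-5 + 1\right)} = \frac{0}{\left(5 + B\right) \left(-4\right)} = \frac{0}{-20 - 4 B} = 0$)
$F{\left(I,-7 \right)} - -2500 = 0 - -2500 = 0 + 2500 = 2500$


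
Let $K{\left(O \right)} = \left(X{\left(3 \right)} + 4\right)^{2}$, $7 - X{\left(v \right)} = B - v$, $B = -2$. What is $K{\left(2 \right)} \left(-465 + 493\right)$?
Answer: $7168$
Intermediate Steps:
$X{\left(v \right)} = 9 + v$ ($X{\left(v \right)} = 7 - \left(-2 - v\right) = 7 + \left(2 + v\right) = 9 + v$)
$K{\left(O \right)} = 256$ ($K{\left(O \right)} = \left(\left(9 + 3\right) + 4\right)^{2} = \left(12 + 4\right)^{2} = 16^{2} = 256$)
$K{\left(2 \right)} \left(-465 + 493\right) = 256 \left(-465 + 493\right) = 256 \cdot 28 = 7168$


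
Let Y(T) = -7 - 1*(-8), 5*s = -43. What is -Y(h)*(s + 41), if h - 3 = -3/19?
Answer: -162/5 ≈ -32.400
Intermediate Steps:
s = -43/5 (s = (⅕)*(-43) = -43/5 ≈ -8.6000)
h = 54/19 (h = 3 - 3/19 = 54/19 ≈ 2.8421)
Y(T) = 1 (Y(T) = -7 + 8 = 1)
-Y(h)*(s + 41) = -(-43/5 + 41) = -162/5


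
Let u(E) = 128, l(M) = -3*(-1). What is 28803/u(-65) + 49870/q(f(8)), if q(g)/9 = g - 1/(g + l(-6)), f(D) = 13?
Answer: 155793749/238464 ≈ 653.32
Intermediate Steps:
l(M) = 3
q(g) = -9/(3 + g) + 9*g (q(g) = 9*(g - 1/(g + 3)) = 9*(g - 1/(3 + g)) = -9/(3 + g) + 9*g)
28803/u(-65) + 49870/q(f(8)) = 28803/128 + 49870/((9*(-1 + 13**2 + 3*13)/(3 + 13))) = 28803*(1/128) + 49870/((9*(-1 + 169 + 39)/16)) = 28803/128 + 49870/((9*(1/16)*207)) = 28803/128 + 49870/(1863/16) = 28803/128 + 49870*(16/1863) = 28803/128 + 797920/1863 = 155793749/238464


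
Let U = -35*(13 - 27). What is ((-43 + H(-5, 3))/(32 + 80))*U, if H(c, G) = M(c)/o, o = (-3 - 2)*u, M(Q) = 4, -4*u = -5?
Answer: -7637/40 ≈ -190.93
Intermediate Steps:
u = 5/4 (u = -1/4*(-5) = 5/4 ≈ 1.2500)
o = -25/4 (o = (-3 - 2)*(5/4) = -5*5/4 = -25/4 ≈ -6.2500)
U = 490 (U = -35*(-14) = 490)
H(c, G) = -16/25 (H(c, G) = 4/(-25/4) = 4*(-4/25) = -16/25)
((-43 + H(-5, 3))/(32 + 80))*U = ((-43 - 16/25)/(32 + 80))*490 = -1091/25/112*490 = -1091/25*1/112*490 = -1091/2800*490 = -7637/40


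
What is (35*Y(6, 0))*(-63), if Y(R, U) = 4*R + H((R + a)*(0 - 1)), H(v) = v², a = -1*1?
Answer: -108045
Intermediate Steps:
a = -1
Y(R, U) = (1 - R)² + 4*R (Y(R, U) = 4*R + ((R - 1)*(0 - 1))² = 4*R + ((-1 + R)*(-1))² = 4*R + (1 - R)² = (1 - R)² + 4*R)
(35*Y(6, 0))*(-63) = (35*((-1 + 6)² + 4*6))*(-63) = (35*(5² + 24))*(-63) = (35*(25 + 24))*(-63) = (35*49)*(-63) = 1715*(-63) = -108045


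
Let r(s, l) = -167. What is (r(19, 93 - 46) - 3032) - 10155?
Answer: -13354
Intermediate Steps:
(r(19, 93 - 46) - 3032) - 10155 = (-167 - 3032) - 10155 = -3199 - 10155 = -13354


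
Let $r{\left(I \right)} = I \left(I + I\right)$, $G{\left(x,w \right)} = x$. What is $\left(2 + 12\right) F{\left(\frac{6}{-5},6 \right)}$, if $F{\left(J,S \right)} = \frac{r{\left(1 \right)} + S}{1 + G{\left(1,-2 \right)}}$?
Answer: $56$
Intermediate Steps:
$r{\left(I \right)} = 2 I^{2}$ ($r{\left(I \right)} = I 2 I = 2 I^{2}$)
$F{\left(J,S \right)} = 1 + \frac{S}{2}$ ($F{\left(J,S \right)} = \frac{2 \cdot 1^{2} + S}{1 + 1} = \frac{2 \cdot 1 + S}{2} = \left(2 + S\right) \frac{1}{2} = 1 + \frac{S}{2}$)
$\left(2 + 12\right) F{\left(\frac{6}{-5},6 \right)} = \left(2 + 12\right) \left(1 + \frac{1}{2} \cdot 6\right) = 14 \left(1 + 3\right) = 14 \cdot 4 = 56$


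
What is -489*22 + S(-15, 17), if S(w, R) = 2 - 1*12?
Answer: -10768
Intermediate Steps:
S(w, R) = -10 (S(w, R) = 2 - 12 = -10)
-489*22 + S(-15, 17) = -489*22 - 10 = -10758 - 10 = -10768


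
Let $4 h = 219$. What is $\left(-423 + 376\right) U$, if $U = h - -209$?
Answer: $- \frac{49585}{4} \approx -12396.0$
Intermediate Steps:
$h = \frac{219}{4}$ ($h = \frac{1}{4} \cdot 219 = \frac{219}{4} \approx 54.75$)
$U = \frac{1055}{4}$ ($U = \frac{219}{4} - -209 = \frac{219}{4} + 209 = \frac{1055}{4} \approx 263.75$)
$\left(-423 + 376\right) U = \left(-423 + 376\right) \frac{1055}{4} = \left(-47\right) \frac{1055}{4} = - \frac{49585}{4}$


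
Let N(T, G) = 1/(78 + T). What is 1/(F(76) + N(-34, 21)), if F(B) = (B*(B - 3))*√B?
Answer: -44/4528890809343 + 21481856*√19/4528890809343 ≈ 2.0676e-5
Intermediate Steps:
F(B) = B^(3/2)*(-3 + B) (F(B) = (B*(-3 + B))*√B = B^(3/2)*(-3 + B))
1/(F(76) + N(-34, 21)) = 1/(76^(3/2)*(-3 + 76) + 1/(78 - 34)) = 1/((152*√19)*73 + 1/44) = 1/(11096*√19 + 1/44) = 1/(1/44 + 11096*√19)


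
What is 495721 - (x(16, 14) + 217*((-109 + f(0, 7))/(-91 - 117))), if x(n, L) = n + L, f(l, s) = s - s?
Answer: 103080075/208 ≈ 4.9558e+5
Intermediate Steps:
f(l, s) = 0
x(n, L) = L + n
495721 - (x(16, 14) + 217*((-109 + f(0, 7))/(-91 - 117))) = 495721 - ((14 + 16) + 217*((-109 + 0)/(-91 - 117))) = 495721 - (30 + 217*(-109/(-208))) = 495721 - (30 + 217*(-109*(-1/208))) = 495721 - (30 + 217*(109/208)) = 495721 - (30 + 23653/208) = 495721 - 1*29893/208 = 495721 - 29893/208 = 103080075/208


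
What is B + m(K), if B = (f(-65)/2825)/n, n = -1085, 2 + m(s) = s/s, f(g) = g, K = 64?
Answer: -613012/613025 ≈ -0.99998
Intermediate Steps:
m(s) = -1 (m(s) = -2 + s/s = -2 + 1 = -1)
B = 13/613025 (B = -65/2825/(-1085) = -65*1/2825*(-1/1085) = -13/565*(-1/1085) = 13/613025 ≈ 2.1206e-5)
B + m(K) = 13/613025 - 1 = -613012/613025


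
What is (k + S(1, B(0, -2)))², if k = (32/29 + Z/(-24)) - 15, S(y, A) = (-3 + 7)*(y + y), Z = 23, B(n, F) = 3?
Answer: 22762441/484416 ≈ 46.989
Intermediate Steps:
S(y, A) = 8*y (S(y, A) = 4*(2*y) = 8*y)
k = -10339/696 (k = (32/29 + 23/(-24)) - 15 = (32*(1/29) + 23*(-1/24)) - 15 = (32/29 - 23/24) - 15 = 101/696 - 15 = -10339/696 ≈ -14.855)
(k + S(1, B(0, -2)))² = (-10339/696 + 8*1)² = (-10339/696 + 8)² = (-4771/696)² = 22762441/484416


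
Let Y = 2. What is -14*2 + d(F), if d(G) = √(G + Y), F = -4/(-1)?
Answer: -28 + √6 ≈ -25.551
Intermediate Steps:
F = 4 (F = -4*(-1) = 4)
d(G) = √(2 + G) (d(G) = √(G + 2) = √(2 + G))
-14*2 + d(F) = -14*2 + √(2 + 4) = -28 + √6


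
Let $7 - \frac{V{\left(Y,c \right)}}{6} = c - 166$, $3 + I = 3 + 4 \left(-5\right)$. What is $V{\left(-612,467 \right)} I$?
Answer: $35280$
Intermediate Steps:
$I = -20$ ($I = -3 + \left(3 + 4 \left(-5\right)\right) = -3 + \left(3 - 20\right) = -3 - 17 = -20$)
$V{\left(Y,c \right)} = 1038 - 6 c$ ($V{\left(Y,c \right)} = 42 - 6 \left(c - 166\right) = 42 - 6 \left(-166 + c\right) = 42 - \left(-996 + 6 c\right) = 1038 - 6 c$)
$V{\left(-612,467 \right)} I = \left(1038 - 2802\right) \left(-20\right) = \left(-1764\right) \left(-20\right) = 35280$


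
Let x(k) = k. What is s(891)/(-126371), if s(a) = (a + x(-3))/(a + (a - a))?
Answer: -296/37532187 ≈ -7.8866e-6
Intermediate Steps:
s(a) = (-3 + a)/a (s(a) = (a - 3)/(a + (a - a)) = (-3 + a)/(a + 0) = (-3 + a)/a)
s(891)/(-126371) = ((-3 + 891)/891)/(-126371) = ((1/891)*888)*(-1/126371) = (296/297)*(-1/126371) = -296/37532187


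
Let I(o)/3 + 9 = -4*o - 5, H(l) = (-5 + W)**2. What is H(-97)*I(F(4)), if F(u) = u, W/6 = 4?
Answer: -32490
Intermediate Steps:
W = 24 (W = 6*4 = 24)
H(l) = 361 (H(l) = (-5 + 24)**2 = 19**2 = 361)
I(o) = -42 - 12*o (I(o) = -27 + 3*(-4*o - 5) = -27 + 3*(-5 - 4*o) = -27 + (-15 - 12*o) = -42 - 12*o)
H(-97)*I(F(4)) = 361*(-42 - 12*4) = 361*(-42 - 48) = 361*(-90) = -32490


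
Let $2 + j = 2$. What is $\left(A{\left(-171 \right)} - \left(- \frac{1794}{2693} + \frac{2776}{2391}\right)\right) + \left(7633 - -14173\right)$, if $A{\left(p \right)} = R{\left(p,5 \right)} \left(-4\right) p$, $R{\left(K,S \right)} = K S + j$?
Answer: $- \frac{3625229500796}{6438963} \approx -5.6301 \cdot 10^{5}$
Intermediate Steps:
$j = 0$ ($j = -2 + 2 = 0$)
$R{\left(K,S \right)} = K S$ ($R{\left(K,S \right)} = K S + 0 = K S$)
$A{\left(p \right)} = - 20 p^{2}$ ($A{\left(p \right)} = p 5 \left(-4\right) p = 5 p \left(-4\right) p = - 20 p p = - 20 p^{2}$)
$\left(A{\left(-171 \right)} - \left(- \frac{1794}{2693} + \frac{2776}{2391}\right)\right) + \left(7633 - -14173\right) = \left(- 20 \left(-171\right)^{2} - \left(- \frac{1794}{2693} + \frac{2776}{2391}\right)\right) + \left(7633 - -14173\right) = \left(\left(-20\right) 29241 - \frac{3186314}{6438963}\right) + \left(7633 + 14173\right) = \left(-584820 + \left(\frac{1794}{2693} - \frac{2776}{2391}\right)\right) + 21806 = \left(-584820 - \frac{3186314}{6438963}\right) + 21806 = - \frac{3765637527974}{6438963} + 21806 = - \frac{3625229500796}{6438963}$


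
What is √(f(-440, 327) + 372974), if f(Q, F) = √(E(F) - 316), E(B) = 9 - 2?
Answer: √(372974 + I*√309) ≈ 610.72 + 0.01*I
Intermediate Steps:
E(B) = 7
f(Q, F) = I*√309 (f(Q, F) = √(7 - 316) = √(-309) = I*√309)
√(f(-440, 327) + 372974) = √(I*√309 + 372974) = √(372974 + I*√309)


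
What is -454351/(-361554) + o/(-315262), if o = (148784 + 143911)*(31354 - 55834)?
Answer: 1295370207689681/56992118574 ≈ 22729.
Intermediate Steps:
o = -7165173600 (o = 292695*(-24480) = -7165173600)
-454351/(-361554) + o/(-315262) = -454351/(-361554) - 7165173600/(-315262) = -454351*(-1/361554) - 7165173600*(-1/315262) = 454351/361554 + 3582586800/157631 = 1295370207689681/56992118574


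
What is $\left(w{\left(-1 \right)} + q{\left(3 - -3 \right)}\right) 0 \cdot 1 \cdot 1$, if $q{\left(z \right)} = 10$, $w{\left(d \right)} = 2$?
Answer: $0$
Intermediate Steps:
$\left(w{\left(-1 \right)} + q{\left(3 - -3 \right)}\right) 0 \cdot 1 \cdot 1 = \left(2 + 10\right) 0 \cdot 1 \cdot 1 = 12 \cdot 0 \cdot 1 = 12 \cdot 0 = 0$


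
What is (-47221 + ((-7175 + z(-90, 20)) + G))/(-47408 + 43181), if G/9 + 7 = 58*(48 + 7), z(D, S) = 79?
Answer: 25670/4227 ≈ 6.0729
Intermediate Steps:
G = 28647 (G = -63 + 9*(58*(48 + 7)) = -63 + 9*(58*55) = -63 + 9*3190 = -63 + 28710 = 28647)
(-47221 + ((-7175 + z(-90, 20)) + G))/(-47408 + 43181) = (-47221 + ((-7175 + 79) + 28647))/(-47408 + 43181) = (-47221 + (-7096 + 28647))/(-4227) = (-47221 + 21551)*(-1/4227) = -25670*(-1/4227) = 25670/4227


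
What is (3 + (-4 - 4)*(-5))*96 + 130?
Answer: 4258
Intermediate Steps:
(3 + (-4 - 4)*(-5))*96 + 130 = (3 - 8*(-5))*96 + 130 = (3 + 40)*96 + 130 = 43*96 + 130 = 4128 + 130 = 4258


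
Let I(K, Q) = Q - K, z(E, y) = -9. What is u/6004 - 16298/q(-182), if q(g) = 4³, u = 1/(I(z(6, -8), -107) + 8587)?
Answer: -103834468353/407743648 ≈ -254.66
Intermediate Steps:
u = 1/8489 (u = 1/((-107 - 1*(-9)) + 8587) = 1/((-107 + 9) + 8587) = 1/(-98 + 8587) = 1/8489 ≈ 0.00011780)
q(g) = 64
u/6004 - 16298/q(-182) = (1/8489)/6004 - 16298/64 = (1/8489)*(1/6004) - 16298*1/64 = 1/50967956 - 8149/32 = -103834468353/407743648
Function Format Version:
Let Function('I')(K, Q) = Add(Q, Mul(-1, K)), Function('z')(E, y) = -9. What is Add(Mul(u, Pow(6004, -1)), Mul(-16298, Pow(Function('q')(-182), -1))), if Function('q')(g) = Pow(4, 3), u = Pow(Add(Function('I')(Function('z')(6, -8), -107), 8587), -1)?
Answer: Rational(-103834468353, 407743648) ≈ -254.66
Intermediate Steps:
u = Rational(1, 8489) (u = Pow(Add(Add(-107, Mul(-1, -9)), 8587), -1) = Pow(Add(Add(-107, 9), 8587), -1) = Pow(Add(-98, 8587), -1) = Pow(8489, -1) = Rational(1, 8489) ≈ 0.00011780)
Function('q')(g) = 64
Add(Mul(u, Pow(6004, -1)), Mul(-16298, Pow(Function('q')(-182), -1))) = Add(Mul(Rational(1, 8489), Pow(6004, -1)), Mul(-16298, Pow(64, -1))) = Add(Mul(Rational(1, 8489), Rational(1, 6004)), Mul(-16298, Rational(1, 64))) = Add(Rational(1, 50967956), Rational(-8149, 32)) = Rational(-103834468353, 407743648)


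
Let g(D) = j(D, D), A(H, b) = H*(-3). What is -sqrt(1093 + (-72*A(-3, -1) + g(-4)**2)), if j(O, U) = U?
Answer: -sqrt(461) ≈ -21.471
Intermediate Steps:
A(H, b) = -3*H
g(D) = D
-sqrt(1093 + (-72*A(-3, -1) + g(-4)**2)) = -sqrt(1093 + (-(-216)*(-3) + (-4)**2)) = -sqrt(1093 + (-72*9 + 16)) = -sqrt(1093 + (-648 + 16)) = -sqrt(1093 - 632) = -sqrt(461)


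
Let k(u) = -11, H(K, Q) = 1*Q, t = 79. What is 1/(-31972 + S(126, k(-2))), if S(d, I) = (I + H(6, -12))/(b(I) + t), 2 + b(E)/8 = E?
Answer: -25/799277 ≈ -3.1278e-5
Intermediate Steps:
H(K, Q) = Q
b(E) = -16 + 8*E
S(d, I) = (-12 + I)/(63 + 8*I) (S(d, I) = (I - 12)/((-16 + 8*I) + 79) = (-12 + I)/(63 + 8*I))
1/(-31972 + S(126, k(-2))) = 1/(-31972 + (-12 - 11)/(63 + 8*(-11))) = 1/(-31972 - 23/(63 - 88)) = 1/(-31972 - 23/(-25)) = 1/(-31972 - 1/25*(-23)) = 1/(-31972 + 23/25) = 1/(-799277/25) = -25/799277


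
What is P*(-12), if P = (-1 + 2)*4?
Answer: -48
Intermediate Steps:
P = 4 (P = 1*4 = 4)
P*(-12) = 4*(-12) = -48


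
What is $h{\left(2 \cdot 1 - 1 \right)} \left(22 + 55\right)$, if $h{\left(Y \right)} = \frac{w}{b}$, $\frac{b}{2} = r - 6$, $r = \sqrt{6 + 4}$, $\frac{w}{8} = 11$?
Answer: $- \frac{10164}{13} - \frac{1694 \sqrt{10}}{13} \approx -1193.9$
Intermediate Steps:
$w = 88$ ($w = 8 \cdot 11 = 88$)
$r = \sqrt{10} \approx 3.1623$
$b = -12 + 2 \sqrt{10}$ ($b = 2 \left(\sqrt{10} - 6\right) = 2 \left(-6 + \sqrt{10}\right) = -12 + 2 \sqrt{10} \approx -5.6754$)
$h{\left(Y \right)} = \frac{88}{-12 + 2 \sqrt{10}}$
$h{\left(2 \cdot 1 - 1 \right)} \left(22 + 55\right) = \left(- \frac{132}{13} - \frac{22 \sqrt{10}}{13}\right) \left(22 + 55\right) = \left(- \frac{132}{13} - \frac{22 \sqrt{10}}{13}\right) 77 = - \frac{10164}{13} - \frac{1694 \sqrt{10}}{13}$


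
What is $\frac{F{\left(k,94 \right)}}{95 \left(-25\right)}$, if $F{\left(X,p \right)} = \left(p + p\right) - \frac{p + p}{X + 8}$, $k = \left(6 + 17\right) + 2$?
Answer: $- \frac{6016}{78375} \approx -0.076759$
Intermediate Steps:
$k = 25$ ($k = 23 + 2 = 25$)
$F{\left(X,p \right)} = 2 p - \frac{2 p}{8 + X}$
$\frac{F{\left(k,94 \right)}}{95 \left(-25\right)} = \frac{2 \cdot 94 \frac{1}{8 + 25} \left(7 + 25\right)}{95 \left(-25\right)} = \frac{2 \cdot 94 \cdot \frac{1}{33} \cdot 32}{-2375} = 2 \cdot 94 \cdot \frac{1}{33} \cdot 32 \left(- \frac{1}{2375}\right) = \frac{6016}{33} \left(- \frac{1}{2375}\right) = - \frac{6016}{78375}$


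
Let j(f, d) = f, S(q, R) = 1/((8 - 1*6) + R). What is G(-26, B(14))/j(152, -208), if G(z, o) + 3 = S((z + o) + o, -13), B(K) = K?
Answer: -17/836 ≈ -0.020335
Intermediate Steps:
S(q, R) = 1/(2 + R) (S(q, R) = 1/((8 - 6) + R) = 1/(2 + R))
G(z, o) = -34/11 (G(z, o) = -3 + 1/(2 - 13) = -3 + 1/(-11) = -3 - 1/11 = -34/11)
G(-26, B(14))/j(152, -208) = -34/11/152 = -34/11*1/152 = -17/836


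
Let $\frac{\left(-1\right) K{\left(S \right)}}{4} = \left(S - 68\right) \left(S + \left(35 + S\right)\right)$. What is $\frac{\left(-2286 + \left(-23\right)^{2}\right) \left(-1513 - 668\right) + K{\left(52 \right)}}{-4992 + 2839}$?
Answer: $- \frac{3840913}{2153} \approx -1784.0$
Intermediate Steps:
$K{\left(S \right)} = - 4 \left(-68 + S\right) \left(35 + 2 S\right)$ ($K{\left(S \right)} = - 4 \left(S - 68\right) \left(S + \left(35 + S\right)\right) = - 4 \left(-68 + S\right) \left(35 + 2 S\right)$)
$\frac{\left(-2286 + \left(-23\right)^{2}\right) \left(-1513 - 668\right) + K{\left(52 \right)}}{-4992 + 2839} = \frac{\left(-2286 + \left(-23\right)^{2}\right) \left(-1513 - 668\right) + \left(9520 - 8 \cdot 52^{2} + 404 \cdot 52\right)}{-4992 + 2839} = \frac{\left(-2286 + 529\right) \left(-2181\right) + \left(9520 - 21632 + 21008\right)}{-2153} = \left(\left(-1757\right) \left(-2181\right) + \left(9520 - 21632 + 21008\right)\right) \left(- \frac{1}{2153}\right) = \left(3832017 + 8896\right) \left(- \frac{1}{2153}\right) = 3840913 \left(- \frac{1}{2153}\right) = - \frac{3840913}{2153}$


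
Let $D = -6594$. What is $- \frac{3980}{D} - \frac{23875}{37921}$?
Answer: $- \frac{3253085}{125025537} \approx -0.026019$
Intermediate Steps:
$- \frac{3980}{D} - \frac{23875}{37921} = - \frac{3980}{-6594} - \frac{23875}{37921} = \left(-3980\right) \left(- \frac{1}{6594}\right) - \frac{23875}{37921} = \frac{1990}{3297} - \frac{23875}{37921} = - \frac{3253085}{125025537}$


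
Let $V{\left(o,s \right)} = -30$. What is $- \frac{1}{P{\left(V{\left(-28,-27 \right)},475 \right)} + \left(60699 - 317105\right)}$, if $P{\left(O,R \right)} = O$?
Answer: $\frac{1}{256436} \approx 3.8996 \cdot 10^{-6}$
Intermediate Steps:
$- \frac{1}{P{\left(V{\left(-28,-27 \right)},475 \right)} + \left(60699 - 317105\right)} = - \frac{1}{-30 + \left(60699 - 317105\right)} = - \frac{1}{-30 - 256406} = - \frac{1}{-256436} = \left(-1\right) \left(- \frac{1}{256436}\right) = \frac{1}{256436}$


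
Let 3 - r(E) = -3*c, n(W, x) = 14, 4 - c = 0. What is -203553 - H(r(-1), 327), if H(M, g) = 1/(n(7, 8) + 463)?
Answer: -97094782/477 ≈ -2.0355e+5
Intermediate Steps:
c = 4 (c = 4 - 1*0 = 4 + 0 = 4)
r(E) = 15 (r(E) = 3 - (-3)*4 = 3 - 1*(-12) = 3 + 12 = 15)
H(M, g) = 1/477 (H(M, g) = 1/(14 + 463) = 1/477)
-203553 - H(r(-1), 327) = -203553 - 1*1/477 = -203553 - 1/477 = -97094782/477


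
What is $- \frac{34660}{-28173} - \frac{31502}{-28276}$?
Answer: $\frac{933776003}{398309874} \approx 2.3443$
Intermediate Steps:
$- \frac{34660}{-28173} - \frac{31502}{-28276} = \left(-34660\right) \left(- \frac{1}{28173}\right) - - \frac{15751}{14138} = \frac{34660}{28173} + \frac{15751}{14138} = \frac{933776003}{398309874}$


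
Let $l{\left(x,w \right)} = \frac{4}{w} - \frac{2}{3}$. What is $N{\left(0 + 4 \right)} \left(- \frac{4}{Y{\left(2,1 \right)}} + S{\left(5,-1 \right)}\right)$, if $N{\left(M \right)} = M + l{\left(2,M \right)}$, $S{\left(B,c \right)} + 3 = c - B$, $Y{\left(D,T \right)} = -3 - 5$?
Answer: $- \frac{221}{6} \approx -36.833$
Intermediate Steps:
$l{\left(x,w \right)} = - \frac{2}{3} + \frac{4}{w}$ ($l{\left(x,w \right)} = \frac{4}{w} - \frac{2}{3} = - \frac{2}{3} + \frac{4}{w}$)
$Y{\left(D,T \right)} = -8$ ($Y{\left(D,T \right)} = -3 - 5 = -8$)
$S{\left(B,c \right)} = -3 + c - B$ ($S{\left(B,c \right)} = -3 - \left(B - c\right) = -3 + c - B$)
$N{\left(M \right)} = - \frac{2}{3} + M + \frac{4}{M}$ ($N{\left(M \right)} = M - \left(\frac{2}{3} - \frac{4}{M}\right) = - \frac{2}{3} + M + \frac{4}{M}$)
$N{\left(0 + 4 \right)} \left(- \frac{4}{Y{\left(2,1 \right)}} + S{\left(5,-1 \right)}\right) = \left(- \frac{2}{3} + \left(0 + 4\right) + \frac{4}{0 + 4}\right) \left(- \frac{4}{-8} - 9\right) = \left(- \frac{2}{3} + 4 + \frac{4}{4}\right) \left(\left(-4\right) \left(- \frac{1}{8}\right) - 9\right) = \left(- \frac{2}{3} + 4 + 4 \cdot \frac{1}{4}\right) \left(\frac{1}{2} - 9\right) = \left(- \frac{2}{3} + 4 + 1\right) \left(- \frac{17}{2}\right) = \frac{13}{3} \left(- \frac{17}{2}\right) = - \frac{221}{6}$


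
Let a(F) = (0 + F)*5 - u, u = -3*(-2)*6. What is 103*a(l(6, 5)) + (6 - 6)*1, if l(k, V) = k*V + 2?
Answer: 12772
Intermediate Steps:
l(k, V) = 2 + V*k (l(k, V) = V*k + 2 = 2 + V*k)
u = 36 (u = 6*6 = 36)
a(F) = -36 + 5*F (a(F) = (0 + F)*5 - 1*36 = F*5 - 36 = 5*F - 36 = -36 + 5*F)
103*a(l(6, 5)) + (6 - 6)*1 = 103*(-36 + 5*(2 + 5*6)) + (6 - 6)*1 = 103*(-36 + 5*(2 + 30)) + 0*1 = 103*(-36 + 5*32) + 0 = 103*(-36 + 160) + 0 = 103*124 + 0 = 12772 + 0 = 12772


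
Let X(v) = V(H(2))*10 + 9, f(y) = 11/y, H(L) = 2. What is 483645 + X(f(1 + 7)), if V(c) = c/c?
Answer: 483664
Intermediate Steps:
V(c) = 1
X(v) = 19 (X(v) = 1*10 + 9 = 10 + 9 = 19)
483645 + X(f(1 + 7)) = 483645 + 19 = 483664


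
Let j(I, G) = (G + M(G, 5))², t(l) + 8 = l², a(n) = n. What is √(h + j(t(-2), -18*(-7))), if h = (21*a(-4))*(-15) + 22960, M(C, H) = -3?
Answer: 19*√109 ≈ 198.37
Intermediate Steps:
t(l) = -8 + l²
j(I, G) = (-3 + G)² (j(I, G) = (G - 3)² = (-3 + G)²)
h = 24220 (h = (21*(-4))*(-15) + 22960 = -84*(-15) + 22960 = 1260 + 22960 = 24220)
√(h + j(t(-2), -18*(-7))) = √(24220 + (-3 - 18*(-7))²) = √(24220 + (-3 + 126)²) = √(24220 + 123²) = √(24220 + 15129) = √39349 = 19*√109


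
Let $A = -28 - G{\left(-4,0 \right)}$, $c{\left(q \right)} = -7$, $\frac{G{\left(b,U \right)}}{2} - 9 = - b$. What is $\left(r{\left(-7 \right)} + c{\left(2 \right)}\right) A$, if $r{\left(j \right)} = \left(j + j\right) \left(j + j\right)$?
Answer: $-10206$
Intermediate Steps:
$G{\left(b,U \right)} = 18 - 2 b$ ($G{\left(b,U \right)} = 18 + 2 \left(- b\right) = 18 - 2 b$)
$A = -54$ ($A = -28 - \left(18 - -8\right) = -28 - \left(18 + 8\right) = -28 - 26 = -54$)
$r{\left(j \right)} = 4 j^{2}$ ($r{\left(j \right)} = 2 j 2 j = 4 j^{2}$)
$\left(r{\left(-7 \right)} + c{\left(2 \right)}\right) A = \left(4 \left(-7\right)^{2} - 7\right) \left(-54\right) = \left(4 \cdot 49 - 7\right) \left(-54\right) = \left(196 - 7\right) \left(-54\right) = 189 \left(-54\right) = -10206$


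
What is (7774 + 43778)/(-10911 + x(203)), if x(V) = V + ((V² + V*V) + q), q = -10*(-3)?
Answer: 12888/17935 ≈ 0.71859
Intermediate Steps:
q = 30
x(V) = 30 + V + 2*V² (x(V) = V + ((V² + V*V) + 30) = V + ((V² + V²) + 30) = V + (2*V² + 30) = V + (30 + 2*V²) = 30 + V + 2*V²)
(7774 + 43778)/(-10911 + x(203)) = (7774 + 43778)/(-10911 + (30 + 203 + 2*203²)) = 51552/(-10911 + (30 + 203 + 2*41209)) = 51552/(-10911 + (30 + 203 + 82418)) = 51552/(-10911 + 82651) = 51552/71740 = 51552*(1/71740) = 12888/17935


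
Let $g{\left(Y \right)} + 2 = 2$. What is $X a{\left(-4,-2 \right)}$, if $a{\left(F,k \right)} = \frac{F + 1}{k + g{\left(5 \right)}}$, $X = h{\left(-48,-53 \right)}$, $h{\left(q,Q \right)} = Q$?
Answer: $- \frac{159}{2} \approx -79.5$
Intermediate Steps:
$g{\left(Y \right)} = 0$ ($g{\left(Y \right)} = -2 + 2 = 0$)
$X = -53$
$a{\left(F,k \right)} = \frac{1 + F}{k}$ ($a{\left(F,k \right)} = \frac{F + 1}{k + 0} = \frac{1 + F}{k}$)
$X a{\left(-4,-2 \right)} = - 53 \frac{1 - 4}{-2} = - 53 \left(\left(- \frac{1}{2}\right) \left(-3\right)\right) = \left(-53\right) \frac{3}{2} = - \frac{159}{2}$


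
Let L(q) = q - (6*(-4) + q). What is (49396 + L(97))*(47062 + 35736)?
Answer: 4091877160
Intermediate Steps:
L(q) = 24 (L(q) = q - (-24 + q) = q + (24 - q) = 24)
(49396 + L(97))*(47062 + 35736) = (49396 + 24)*(47062 + 35736) = 49420*82798 = 4091877160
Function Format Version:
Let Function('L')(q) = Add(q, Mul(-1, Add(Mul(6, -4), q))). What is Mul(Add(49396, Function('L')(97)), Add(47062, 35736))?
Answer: 4091877160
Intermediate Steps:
Function('L')(q) = 24 (Function('L')(q) = Add(q, Mul(-1, Add(-24, q))) = Add(q, Add(24, Mul(-1, q))) = 24)
Mul(Add(49396, Function('L')(97)), Add(47062, 35736)) = Mul(Add(49396, 24), Add(47062, 35736)) = Mul(49420, 82798) = 4091877160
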